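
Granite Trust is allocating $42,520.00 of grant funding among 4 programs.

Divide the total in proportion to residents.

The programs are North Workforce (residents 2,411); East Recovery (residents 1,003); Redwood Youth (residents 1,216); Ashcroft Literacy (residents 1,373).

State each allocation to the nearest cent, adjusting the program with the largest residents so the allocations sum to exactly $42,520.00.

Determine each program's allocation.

Total residents = 2,411 + 1,003 + 1,216 + 1,373 = 6,003.
Pro-rata amounts: North Workforce 17,077.4146; East Recovery 7,104.3745; Redwood Youth 8,613.0801; Ashcroft Literacy 9,725.1308.
Rounded to nearest cent: North Workforce $17,077.41; East Recovery $7,104.37; Redwood Youth $8,613.08; Ashcroft Literacy $9,725.13. Sum = $42,519.99.
Difference $42,520.00 − $42,519.99 = +$0.01 applied to largest residents (North Workforce): North Workforce becomes $17,077.42.

North Workforce: $17,077.42 | East Recovery: $7,104.37 | Redwood Youth: $8,613.08 | Ashcroft Literacy: $9,725.13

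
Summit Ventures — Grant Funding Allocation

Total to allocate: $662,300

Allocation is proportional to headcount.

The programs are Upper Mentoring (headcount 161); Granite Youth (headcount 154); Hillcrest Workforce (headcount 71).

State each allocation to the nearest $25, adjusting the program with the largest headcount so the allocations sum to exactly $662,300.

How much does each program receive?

Upper Mentoring: $276,250; Granite Youth: $264,225; Hillcrest Workforce: $121,825

Sum of headcount: 161 + 154 + 71 = 386.
Raw shares: Upper Mentoring 276,244.30; Granite Youth 264,233.68; Hillcrest Workforce 121,822.02.
Rounded to nearest $25: Upper Mentoring $276,250; Granite Youth $264,225; Hillcrest Workforce $121,825. Sum = $662,300.
Sum already equals the total — no adjustment.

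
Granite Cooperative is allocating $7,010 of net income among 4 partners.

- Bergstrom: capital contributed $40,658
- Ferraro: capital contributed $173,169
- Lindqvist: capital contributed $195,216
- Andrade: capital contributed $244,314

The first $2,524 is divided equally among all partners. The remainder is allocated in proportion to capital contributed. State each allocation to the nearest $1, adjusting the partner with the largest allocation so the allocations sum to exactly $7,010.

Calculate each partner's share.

Bergstrom: $910 | Ferraro: $1,820 | Lindqvist: $1,971 | Andrade: $2,309

First tranche $2,524 split equally: $631 each.
Remainder $4,486 by capital contributed (total 653,357): Bergstrom 279.16 → $279; Ferraro 1,188.99 → $1,189; Lindqvist 1,340.37 → $1,340; Andrade 1,677.48 → $1,677.
Rounding difference +$1 on remainder applied to Andrade.
Totals: Bergstrom $631 + $279 = $910; Ferraro $631 + $1,189 = $1,820; Lindqvist $631 + $1,340 = $1,971; Andrade $631 + $1,678 = $2,309.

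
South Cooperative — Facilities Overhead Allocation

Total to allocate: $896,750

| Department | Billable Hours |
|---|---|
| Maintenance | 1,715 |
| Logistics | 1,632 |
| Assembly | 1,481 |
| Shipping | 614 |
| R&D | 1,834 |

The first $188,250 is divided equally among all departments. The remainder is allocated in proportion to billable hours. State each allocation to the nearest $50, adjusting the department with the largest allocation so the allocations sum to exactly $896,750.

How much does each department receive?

Maintenance: $204,650 | Logistics: $196,550 | Assembly: $181,850 | Shipping: $97,450 | R&D: $216,250

First tranche $188,250 split equally: $37,650 each.
Remainder $708,500 by billable hours (total 7,276): Maintenance 166,998.01 → $167,000; Logistics 158,915.89 → $158,900; Assembly 144,212.27 → $144,200; Shipping 59,788.21 → $59,800; R&D 178,585.62 → $178,600.
Totals: Maintenance $37,650 + $167,000 = $204,650; Logistics $37,650 + $158,900 = $196,550; Assembly $37,650 + $144,200 = $181,850; Shipping $37,650 + $59,800 = $97,450; R&D $37,650 + $178,600 = $216,250.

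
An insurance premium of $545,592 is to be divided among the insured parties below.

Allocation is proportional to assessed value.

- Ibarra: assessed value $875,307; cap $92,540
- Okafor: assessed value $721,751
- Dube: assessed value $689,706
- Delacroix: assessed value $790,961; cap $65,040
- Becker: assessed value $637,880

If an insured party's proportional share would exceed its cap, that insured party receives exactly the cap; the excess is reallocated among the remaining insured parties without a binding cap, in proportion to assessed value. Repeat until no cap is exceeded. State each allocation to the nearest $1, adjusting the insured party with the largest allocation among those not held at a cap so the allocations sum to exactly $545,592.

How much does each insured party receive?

Ibarra: $92,540; Okafor: $136,653; Dube: $130,586; Delacroix: $65,040; Becker: $120,773

Total assessed value = 3,715,605.
Proportional shares (ignoring caps): Ibarra 128,528.33; Okafor 105,980.47; Dube 101,275.05; Delacroix 116,143.13; Becker 93,665.02.
Held at cap: Ibarra ($92,540), Delacroix ($65,040); remaining pool $388,012 reallocated over remaining assessed value 2,049,337.
Redistributed shares: Okafor 136,653.00 → $136,653; Dube 130,585.75 → $130,586; Becker 120,773.25 → $120,773.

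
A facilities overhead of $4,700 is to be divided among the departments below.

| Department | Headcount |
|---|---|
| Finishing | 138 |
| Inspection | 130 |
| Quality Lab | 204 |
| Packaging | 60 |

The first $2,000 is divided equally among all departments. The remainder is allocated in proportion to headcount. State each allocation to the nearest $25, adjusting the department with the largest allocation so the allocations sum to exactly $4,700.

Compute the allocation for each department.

Finishing: $1,200 | Inspection: $1,150 | Quality Lab: $1,550 | Packaging: $800

$2,000 shared equally gives $500 per department.
Remainder $2,700 by headcount (total 532): Finishing 700.38 → $700; Inspection 659.77 → $650; Quality Lab 1,035.34 → $1,025; Packaging 304.51 → $300.
Rounding difference +$25 on remainder applied to Quality Lab.
Totals: Finishing $500 + $700 = $1,200; Inspection $500 + $650 = $1,150; Quality Lab $500 + $1,050 = $1,550; Packaging $500 + $300 = $800.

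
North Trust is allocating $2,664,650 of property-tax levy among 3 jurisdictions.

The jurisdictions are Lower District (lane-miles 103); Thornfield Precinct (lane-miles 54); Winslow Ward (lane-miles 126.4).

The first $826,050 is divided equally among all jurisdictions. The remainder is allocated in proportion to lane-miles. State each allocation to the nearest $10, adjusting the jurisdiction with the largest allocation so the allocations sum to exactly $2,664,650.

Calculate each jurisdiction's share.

Equal tier: $826,050 ÷ 3 = $275,350 apiece.
Remainder $1,838,600 by lane-miles (total 283.4): Lower District 668,227.95 → $668,230; Thornfield Precinct 350,333.10 → $350,330; Winslow Ward 820,038.96 → $820,040.
Totals: Lower District $275,350 + $668,230 = $943,580; Thornfield Precinct $275,350 + $350,330 = $625,680; Winslow Ward $275,350 + $820,040 = $1,095,390.

Lower District: $943,580 | Thornfield Precinct: $625,680 | Winslow Ward: $1,095,390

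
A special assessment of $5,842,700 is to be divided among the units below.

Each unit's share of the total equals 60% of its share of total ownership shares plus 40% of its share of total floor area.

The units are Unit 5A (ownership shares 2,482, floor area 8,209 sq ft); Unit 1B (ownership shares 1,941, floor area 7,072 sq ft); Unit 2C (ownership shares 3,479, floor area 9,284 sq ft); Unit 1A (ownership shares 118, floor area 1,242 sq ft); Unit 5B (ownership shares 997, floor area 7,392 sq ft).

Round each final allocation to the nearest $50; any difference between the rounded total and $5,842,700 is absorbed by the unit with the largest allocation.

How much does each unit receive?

Unit 5A: $1,542,850; Unit 1B: $1,252,450; Unit 2C: $2,006,100; Unit 1A: $133,300; Unit 5B: $908,000

Ownership shares total 9,017; floor area total 33,199.
Blended shares (60% ownership shares + 40% floor area): Unit 5A 0.2641; Unit 1B 0.2144; Unit 2C 0.3434; Unit 1A 0.0228; Unit 5B 0.1554.
Raw shares: Unit 5A 1,542,830.97; Unit 1B 1,252,461.18; Unit 2C 2,006,119.40; Unit 1A 133,307.87; Unit 5B 907,980.58.
After rounding ($50): Unit 5A $1,542,850; Unit 1B $1,252,450; Unit 2C $2,006,100; Unit 1A $133,300; Unit 5B $908,000. Sum = $5,842,700.
Rounded total matches; no reconciliation needed.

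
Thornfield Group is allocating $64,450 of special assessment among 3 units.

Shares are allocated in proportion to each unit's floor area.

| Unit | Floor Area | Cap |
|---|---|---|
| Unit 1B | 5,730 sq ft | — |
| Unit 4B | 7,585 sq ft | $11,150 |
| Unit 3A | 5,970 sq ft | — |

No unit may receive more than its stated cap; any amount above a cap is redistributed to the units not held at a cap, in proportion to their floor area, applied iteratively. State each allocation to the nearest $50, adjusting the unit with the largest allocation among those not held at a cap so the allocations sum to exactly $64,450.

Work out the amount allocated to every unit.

Floor area total: 19,285.
Proportional shares (ignoring caps): Unit 1B 19,149.52; Unit 4B 25,348.89; Unit 3A 19,951.59.
Cap binds for Unit 4B ($11,150); balance $53,300 reallocated over remaining floor area 11,700.
Redistributed shares: Unit 1B 26,103.33 → $26,100; Unit 3A 27,196.67 → $27,200.

Unit 1B: $26,100 · Unit 4B: $11,150 · Unit 3A: $27,200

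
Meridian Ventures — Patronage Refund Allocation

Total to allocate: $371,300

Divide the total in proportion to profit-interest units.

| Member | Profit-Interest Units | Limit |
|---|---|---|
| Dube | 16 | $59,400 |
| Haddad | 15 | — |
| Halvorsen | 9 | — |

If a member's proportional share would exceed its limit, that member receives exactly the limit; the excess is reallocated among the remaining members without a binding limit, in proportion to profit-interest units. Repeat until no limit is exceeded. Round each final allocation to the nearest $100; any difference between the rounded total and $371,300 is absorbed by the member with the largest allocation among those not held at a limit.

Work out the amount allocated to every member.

Dube: $59,400; Haddad: $194,900; Halvorsen: $117,000

Combined profit-interest units = 40.
Pro-rata shares before constraints: Dube 148,520.00; Haddad 139,237.50; Halvorsen 83,542.50.
Held at cap: Dube ($59,400); residual $311,900 reallocated over remaining profit-interest units 24.
Remaining shares: Haddad 194,937.50 → $194,900; Halvorsen 116,962.50 → $117,000.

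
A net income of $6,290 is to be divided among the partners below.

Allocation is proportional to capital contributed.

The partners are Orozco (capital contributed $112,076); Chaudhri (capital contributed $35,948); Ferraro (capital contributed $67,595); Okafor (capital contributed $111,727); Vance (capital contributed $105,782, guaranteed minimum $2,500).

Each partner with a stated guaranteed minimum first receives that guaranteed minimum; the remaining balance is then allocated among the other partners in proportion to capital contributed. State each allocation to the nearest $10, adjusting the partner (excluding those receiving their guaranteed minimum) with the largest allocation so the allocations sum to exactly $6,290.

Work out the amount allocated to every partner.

Guaranteed amounts: Vance $2,500. Remaining pool $3,790.
Remaining pool split over remaining capital contributed 327,346: Orozco 1,297.61 → $1,300; Chaudhri 416.20 → $420; Ferraro 782.61 → $780; Okafor 1,293.57 → $1,290.

Orozco: $1,300; Chaudhri: $420; Ferraro: $780; Okafor: $1,290; Vance: $2,500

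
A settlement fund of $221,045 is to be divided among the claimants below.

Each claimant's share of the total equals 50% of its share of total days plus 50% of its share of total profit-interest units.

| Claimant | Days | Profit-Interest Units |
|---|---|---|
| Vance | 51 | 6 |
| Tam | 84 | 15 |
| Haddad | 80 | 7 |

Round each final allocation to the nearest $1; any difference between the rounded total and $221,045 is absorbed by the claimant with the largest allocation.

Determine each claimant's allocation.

Vance: $49,900 · Tam: $102,390 · Haddad: $68,755

Totals — days 215, profit-interest units 28.
Composite weights (50% days + 50% profit-interest units): Vance 0.2257; Tam 0.4632; Haddad 0.3110.
Raw shares: Vance 49,900.36; Tam 102,389.37; Haddad 68,755.28.
At nearest $1: Vance $49,900; Tam $102,389; Haddad $68,755. Sum = $221,044.
Difference $221,045 − $221,044 = +$1 applied to largest allocation (Tam): Tam becomes $102,390.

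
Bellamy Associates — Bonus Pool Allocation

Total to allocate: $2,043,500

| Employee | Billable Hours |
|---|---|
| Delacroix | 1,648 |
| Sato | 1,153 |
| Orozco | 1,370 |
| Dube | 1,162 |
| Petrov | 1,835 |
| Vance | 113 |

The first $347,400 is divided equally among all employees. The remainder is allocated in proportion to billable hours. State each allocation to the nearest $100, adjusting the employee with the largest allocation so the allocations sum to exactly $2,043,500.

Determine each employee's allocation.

Equal tier: $347,400 ÷ 6 = $57,900 apiece.
Remainder $1,696,100 by billable hours (total 7,281): Delacroix 383,899.57 → $383,900; Sato 268,589.93 → $268,600; Orozco 319,139.82 → $319,100; Dube 270,686.47 → $270,700; Petrov 427,460.99 → $427,500; Vance 26,323.21 → $26,300.
Totals: Delacroix $57,900 + $383,900 = $441,800; Sato $57,900 + $268,600 = $326,500; Orozco $57,900 + $319,100 = $377,000; Dube $57,900 + $270,700 = $328,600; Petrov $57,900 + $427,500 = $485,400; Vance $57,900 + $26,300 = $84,200.

Delacroix: $441,800 | Sato: $326,500 | Orozco: $377,000 | Dube: $328,600 | Petrov: $485,400 | Vance: $84,200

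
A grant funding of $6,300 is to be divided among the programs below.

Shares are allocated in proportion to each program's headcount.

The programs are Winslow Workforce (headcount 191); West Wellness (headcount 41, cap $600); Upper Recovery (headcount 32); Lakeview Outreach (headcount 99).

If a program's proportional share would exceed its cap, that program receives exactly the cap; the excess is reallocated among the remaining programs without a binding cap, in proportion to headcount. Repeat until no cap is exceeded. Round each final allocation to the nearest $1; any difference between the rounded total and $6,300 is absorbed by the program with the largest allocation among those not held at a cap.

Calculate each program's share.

Winslow Workforce: $3,382; West Wellness: $600; Upper Recovery: $566; Lakeview Outreach: $1,752

Combined headcount = 363.
Proportional shares (ignoring caps): Winslow Workforce 3,314.88; West Wellness 711.57; Upper Recovery 555.37; Lakeview Outreach 1,718.18.
Capped: West Wellness ($600); remaining pool $5,700 reallocated over remaining headcount 322.
Remaining shares: Winslow Workforce 3,381.06 → $3,381; Upper Recovery 566.46 → $566; Lakeview Outreach 1,752.48 → $1,752.
Rounding difference +$1 applied to Winslow Workforce → $3,382.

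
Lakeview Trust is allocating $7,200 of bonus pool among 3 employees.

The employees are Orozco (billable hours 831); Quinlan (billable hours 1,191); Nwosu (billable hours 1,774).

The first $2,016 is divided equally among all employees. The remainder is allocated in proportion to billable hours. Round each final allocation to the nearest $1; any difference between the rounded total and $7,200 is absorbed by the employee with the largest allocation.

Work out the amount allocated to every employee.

Orozco: $1,807; Quinlan: $2,298; Nwosu: $3,095

First tranche $2,016 split equally: $672 each.
Remainder $5,184 by billable hours (total 3,796): Orozco 1,134.85 → $1,135; Quinlan 1,626.49 → $1,626; Nwosu 2,422.66 → $2,423.
Totals: Orozco $672 + $1,135 = $1,807; Quinlan $672 + $1,626 = $2,298; Nwosu $672 + $2,423 = $3,095.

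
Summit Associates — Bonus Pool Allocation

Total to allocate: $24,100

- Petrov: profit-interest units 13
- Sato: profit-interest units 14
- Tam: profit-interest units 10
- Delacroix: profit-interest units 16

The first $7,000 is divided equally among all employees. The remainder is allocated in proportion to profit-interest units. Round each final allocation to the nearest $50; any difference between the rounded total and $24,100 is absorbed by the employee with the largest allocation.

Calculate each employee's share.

First tranche $7,000 split equally: $1,750 each.
Remainder $17,100 by profit-interest units (total 53): Petrov 4,194.34 → $4,200; Sato 4,516.98 → $4,500; Tam 3,226.42 → $3,250; Delacroix 5,162.26 → $5,150.
Totals: Petrov $1,750 + $4,200 = $5,950; Sato $1,750 + $4,500 = $6,250; Tam $1,750 + $3,250 = $5,000; Delacroix $1,750 + $5,150 = $6,900.

Petrov: $5,950 | Sato: $6,250 | Tam: $5,000 | Delacroix: $6,900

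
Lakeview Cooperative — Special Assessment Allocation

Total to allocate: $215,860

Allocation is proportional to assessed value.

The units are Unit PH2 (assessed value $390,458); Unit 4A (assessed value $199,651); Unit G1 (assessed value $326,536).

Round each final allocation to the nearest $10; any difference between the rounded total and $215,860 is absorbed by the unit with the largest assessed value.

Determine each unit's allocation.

Unit PH2: $91,940 | Unit 4A: $47,020 | Unit G1: $76,900

Combined assessed value = 916,645.
Unrounded shares: Unit PH2 390,458/916,645 × $215,860 = 91,948.64; Unit 4A 199,651/916,645 × $215,860 = 47,015.65; Unit G1 326,536/916,645 × $215,860 = 76,895.70.
After rounding ($10): Unit PH2 $91,950; Unit 4A $47,020; Unit G1 $76,900. Sum = $215,870.
Difference $215,860 − $215,870 = −$10 applied to largest assessed value (Unit PH2): Unit PH2 becomes $91,940.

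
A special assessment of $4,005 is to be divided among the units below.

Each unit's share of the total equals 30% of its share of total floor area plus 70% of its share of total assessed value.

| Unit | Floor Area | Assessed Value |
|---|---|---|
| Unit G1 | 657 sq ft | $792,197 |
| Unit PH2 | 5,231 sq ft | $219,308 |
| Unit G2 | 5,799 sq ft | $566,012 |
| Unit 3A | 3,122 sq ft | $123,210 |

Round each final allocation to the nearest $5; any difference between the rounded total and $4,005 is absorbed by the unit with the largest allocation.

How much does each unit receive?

Unit G1: $1,360; Unit PH2: $785; Unit G2: $1,405; Unit 3A: $455

Floor area total 14,809; assessed value total 1,700,727.
Blended shares (30% floor area + 70% assessed value): Unit G1 0.3394; Unit PH2 0.1962; Unit G2 0.3504; Unit 3A 0.1140.
Pro-rata amounts: Unit G1 1,359.17; Unit PH2 785.92; Unit G2 1,403.51; Unit 3A 456.40.
Rounded to nearest $5: Unit G1 $1,360; Unit PH2 $785; Unit G2 $1,405; Unit 3A $455. Sum = $4,005.
Rounded total matches; no reconciliation needed.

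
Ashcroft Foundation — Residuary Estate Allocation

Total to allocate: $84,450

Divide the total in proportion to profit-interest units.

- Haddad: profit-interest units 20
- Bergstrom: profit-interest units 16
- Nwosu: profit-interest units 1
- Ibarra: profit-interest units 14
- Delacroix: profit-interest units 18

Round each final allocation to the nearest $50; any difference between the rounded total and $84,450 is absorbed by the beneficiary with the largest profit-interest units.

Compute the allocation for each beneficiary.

Haddad: $24,450; Bergstrom: $19,600; Nwosu: $1,200; Ibarra: $17,150; Delacroix: $22,050

Sum of profit-interest units: 69.
Pro-rata amounts: Haddad 20/69 × $84,450 = 24,478.26; Bergstrom 16/69 × $84,450 = 19,582.61; Nwosu 1/69 × $84,450 = 1,223.91; Ibarra 14/69 × $84,450 = 17,134.78; Delacroix 18/69 × $84,450 = 22,030.43.
At nearest $50: Haddad $24,500; Bergstrom $19,600; Nwosu $1,200; Ibarra $17,150; Delacroix $22,050. Sum = $84,500.
Difference $84,450 − $84,500 = −$50 applied to largest profit-interest units (Haddad): Haddad becomes $24,450.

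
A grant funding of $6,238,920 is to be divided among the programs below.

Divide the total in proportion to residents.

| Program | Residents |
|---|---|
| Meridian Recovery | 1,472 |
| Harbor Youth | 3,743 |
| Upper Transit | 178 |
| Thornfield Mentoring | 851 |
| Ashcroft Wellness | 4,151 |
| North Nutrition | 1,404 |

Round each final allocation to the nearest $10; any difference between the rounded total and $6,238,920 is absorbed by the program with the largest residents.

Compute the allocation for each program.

Combined residents = 11,799.
Raw shares: Meridian Recovery 1,472/11,799 × $6,238,920 = 778,344.80; Harbor Youth 3,743/11,799 × $6,238,920 = 1,979,174.30; Upper Transit 178/11,799 × $6,238,920 = 94,120.50; Thornfield Mentoring 851/11,799 × $6,238,920 = 449,980.58; Ashcroft Wellness 4,151/11,799 × $6,238,920 = 2,194,911.17; North Nutrition 1,404/11,799 × $6,238,920 = 742,388.65.
At nearest $10: Meridian Recovery $778,340; Harbor Youth $1,979,170; Upper Transit $94,120; Thornfield Mentoring $449,980; Ashcroft Wellness $2,194,910; North Nutrition $742,390. Sum = $6,238,910.
Difference $6,238,920 − $6,238,910 = +$10 applied to largest residents (Ashcroft Wellness): Ashcroft Wellness becomes $2,194,920.

Meridian Recovery: $778,340; Harbor Youth: $1,979,170; Upper Transit: $94,120; Thornfield Mentoring: $449,980; Ashcroft Wellness: $2,194,920; North Nutrition: $742,390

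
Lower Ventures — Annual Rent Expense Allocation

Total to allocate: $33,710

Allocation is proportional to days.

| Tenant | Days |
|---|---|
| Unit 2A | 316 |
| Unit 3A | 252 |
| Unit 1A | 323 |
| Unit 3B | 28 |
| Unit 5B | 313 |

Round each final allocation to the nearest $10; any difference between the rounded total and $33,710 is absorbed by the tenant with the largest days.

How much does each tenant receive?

Combined days = 1,232.
Proportional shares: Unit 2A 316/1,232 × $33,710 = 8,646.40; Unit 3A 252/1,232 × $33,710 = 6,895.23; Unit 1A 323/1,232 × $33,710 = 8,837.93; Unit 3B 28/1,232 × $33,710 = 766.14; Unit 5B 313/1,232 × $33,710 = 8,564.31.
At nearest $10: Unit 2A $8,650; Unit 3A $6,900; Unit 1A $8,840; Unit 3B $770; Unit 5B $8,560. Sum = $33,720.
Difference $33,710 − $33,720 = −$10 applied to largest days (Unit 1A): Unit 1A becomes $8,830.

Unit 2A: $8,650; Unit 3A: $6,900; Unit 1A: $8,830; Unit 3B: $770; Unit 5B: $8,560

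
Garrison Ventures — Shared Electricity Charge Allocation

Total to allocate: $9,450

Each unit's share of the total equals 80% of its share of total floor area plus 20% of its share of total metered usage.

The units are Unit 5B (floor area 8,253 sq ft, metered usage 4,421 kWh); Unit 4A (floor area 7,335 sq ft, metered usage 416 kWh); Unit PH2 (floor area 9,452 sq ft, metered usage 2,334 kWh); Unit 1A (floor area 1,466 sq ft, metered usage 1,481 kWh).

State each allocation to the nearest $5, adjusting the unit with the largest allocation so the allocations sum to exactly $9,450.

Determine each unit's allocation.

Floor area total 26,506; metered usage total 8,652.
Composite weights (80% floor area + 20% metered usage): Unit 5B 0.3513; Unit 4A 0.2310; Unit PH2 0.3392; Unit 1A 0.0785.
Pro-rata amounts: Unit 5B 3,319.66; Unit 4A 2,182.95; Unit PH2 3,205.74; Unit 1A 741.65.
After rounding ($5): Unit 5B $3,320; Unit 4A $2,185; Unit PH2 $3,205; Unit 1A $740. Sum = $9,450.
Sum already equals the total — no adjustment.

Unit 5B: $3,320; Unit 4A: $2,185; Unit PH2: $3,205; Unit 1A: $740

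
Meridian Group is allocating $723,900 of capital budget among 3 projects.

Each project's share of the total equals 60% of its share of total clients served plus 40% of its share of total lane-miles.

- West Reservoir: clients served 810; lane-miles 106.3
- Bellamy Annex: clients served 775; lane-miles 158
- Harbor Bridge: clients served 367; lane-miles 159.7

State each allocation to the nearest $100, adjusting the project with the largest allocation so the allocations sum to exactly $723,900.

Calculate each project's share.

West Reservoir: $252,800 | Bellamy Annex: $280,400 | Harbor Bridge: $190,700

Totals — clients served 1,952, lane-miles 424.
Combined weights (60% clients served + 40% lane-miles): West Reservoir 0.3493; Bellamy Annex 0.3873; Harbor Bridge 0.2635.
Raw shares: West Reservoir 252,828.18; Bellamy Annex 280,347.52; Harbor Bridge 190,724.31.
At nearest $100: West Reservoir $252,800; Bellamy Annex $280,300; Harbor Bridge $190,700. Sum = $723,800.
Difference $723,900 − $723,800 = +$100 applied to largest allocation (Bellamy Annex): Bellamy Annex becomes $280,400.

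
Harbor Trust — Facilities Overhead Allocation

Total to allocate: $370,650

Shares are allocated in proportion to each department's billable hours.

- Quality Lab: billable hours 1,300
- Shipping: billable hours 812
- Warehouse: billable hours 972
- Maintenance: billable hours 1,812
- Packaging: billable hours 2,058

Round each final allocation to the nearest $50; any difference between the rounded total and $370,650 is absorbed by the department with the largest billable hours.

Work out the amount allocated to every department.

Total billable hours = 6,954.
Pro-rata amounts: Quality Lab 1,300/6,954 × $370,650 = 69,290.34; Shipping 812/6,954 × $370,650 = 43,279.81; Warehouse 972/6,954 × $370,650 = 51,807.85; Maintenance 1,812/6,954 × $370,650 = 96,580.07; Packaging 2,058/6,954 × $370,650 = 109,691.93.
At nearest $50: Quality Lab $69,300; Shipping $43,300; Warehouse $51,800; Maintenance $96,600; Packaging $109,700. Sum = $370,700.
Difference $370,650 − $370,700 = −$50 applied to largest billable hours (Packaging): Packaging becomes $109,650.

Quality Lab: $69,300; Shipping: $43,300; Warehouse: $51,800; Maintenance: $96,600; Packaging: $109,650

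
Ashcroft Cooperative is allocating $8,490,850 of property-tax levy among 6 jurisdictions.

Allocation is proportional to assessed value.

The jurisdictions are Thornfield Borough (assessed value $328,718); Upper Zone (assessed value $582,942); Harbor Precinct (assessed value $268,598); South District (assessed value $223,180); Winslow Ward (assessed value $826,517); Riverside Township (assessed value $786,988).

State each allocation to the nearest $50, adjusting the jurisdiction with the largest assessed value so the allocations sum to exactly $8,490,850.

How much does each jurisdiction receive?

Assessed value total: 328,718 + 582,942 + 268,598 + 223,180 + 826,517 + 786,988 = 3,016,943.
Unrounded shares: Thornfield Borough 925,140.19; Upper Zone 1,640,625.32; Harbor Precinct 755,939.15; South District 628,115.25; Winslow Ward 2,326,140.03; Riverside Township 2,214,890.06.
After rounding ($50): Thornfield Borough $925,150; Upper Zone $1,640,650; Harbor Precinct $755,950; South District $628,100; Winslow Ward $2,326,150; Riverside Township $2,214,900. Sum = $8,490,900.
Difference $8,490,850 − $8,490,900 = −$50 applied to largest assessed value (Winslow Ward): Winslow Ward becomes $2,326,100.

Thornfield Borough: $925,150 | Upper Zone: $1,640,650 | Harbor Precinct: $755,950 | South District: $628,100 | Winslow Ward: $2,326,100 | Riverside Township: $2,214,900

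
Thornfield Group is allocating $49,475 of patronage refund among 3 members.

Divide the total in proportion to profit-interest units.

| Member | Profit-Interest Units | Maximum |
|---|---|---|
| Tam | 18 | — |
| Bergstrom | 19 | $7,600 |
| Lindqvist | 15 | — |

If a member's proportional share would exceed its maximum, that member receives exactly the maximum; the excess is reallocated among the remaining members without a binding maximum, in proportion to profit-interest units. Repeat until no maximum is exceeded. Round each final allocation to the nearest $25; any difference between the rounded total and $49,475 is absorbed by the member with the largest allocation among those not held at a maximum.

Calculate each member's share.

Profit-interest units total: 52.
Pro-rata shares before constraints: Tam 17,125.96; Bergstrom 18,077.40; Lindqvist 14,271.63.
Held at cap: Bergstrom ($7,600); balance $41,875 reallocated over remaining profit-interest units 33.
Remaining shares: Tam 22,840.91 → $22,850; Lindqvist 19,034.09 → $19,025.

Tam: $22,850 | Bergstrom: $7,600 | Lindqvist: $19,025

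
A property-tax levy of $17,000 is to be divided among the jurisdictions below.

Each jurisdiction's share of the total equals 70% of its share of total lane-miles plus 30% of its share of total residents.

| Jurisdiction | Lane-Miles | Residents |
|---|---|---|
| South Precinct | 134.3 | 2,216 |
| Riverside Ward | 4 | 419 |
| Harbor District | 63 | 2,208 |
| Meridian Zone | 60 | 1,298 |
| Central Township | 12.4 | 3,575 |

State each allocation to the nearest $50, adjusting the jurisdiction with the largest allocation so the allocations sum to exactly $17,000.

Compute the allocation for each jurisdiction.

Lane-miles total 273.7; residents total 9,716.
Composite weights (70% lane-miles + 30% residents): South Precinct 0.4119; Riverside Ward 0.0232; Harbor District 0.2293; Meridian Zone 0.1935; Central Township 0.1421.
Unrounded shares: South Precinct 7,002.33; Riverside Ward 393.85; Harbor District 3,898.13; Meridian Zone 3,290.03; Central Township 2,415.67.
Rounded to nearest $50: South Precinct $7,000; Riverside Ward $400; Harbor District $3,900; Meridian Zone $3,300; Central Township $2,400. Sum = $17,000.
No rounding difference to absorb.

South Precinct: $7,000; Riverside Ward: $400; Harbor District: $3,900; Meridian Zone: $3,300; Central Township: $2,400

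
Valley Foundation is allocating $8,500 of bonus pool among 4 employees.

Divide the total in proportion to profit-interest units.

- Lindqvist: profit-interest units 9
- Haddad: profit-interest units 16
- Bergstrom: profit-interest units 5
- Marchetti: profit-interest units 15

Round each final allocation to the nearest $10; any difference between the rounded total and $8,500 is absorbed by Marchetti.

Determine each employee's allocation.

Sum of profit-interest units: 45.
Unrounded shares: Lindqvist 9/45 × $8,500 = 1,700.00; Haddad 16/45 × $8,500 = 3,022.22; Bergstrom 5/45 × $8,500 = 944.44; Marchetti 15/45 × $8,500 = 2,833.33.
Rounded to nearest $10: Lindqvist $1,700; Haddad $3,020; Bergstrom $940; Marchetti $2,830. Sum = $8,490.
Difference $8,500 − $8,490 = +$10 applied to Marchetti: Marchetti becomes $2,840.

Lindqvist: $1,700; Haddad: $3,020; Bergstrom: $940; Marchetti: $2,840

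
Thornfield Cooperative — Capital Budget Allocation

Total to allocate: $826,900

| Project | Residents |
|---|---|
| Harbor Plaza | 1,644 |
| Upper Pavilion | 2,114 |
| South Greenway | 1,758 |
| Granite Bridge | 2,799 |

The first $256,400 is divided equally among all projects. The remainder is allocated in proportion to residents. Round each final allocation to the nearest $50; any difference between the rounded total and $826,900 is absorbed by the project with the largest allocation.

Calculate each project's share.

Harbor Plaza: $176,900 | Upper Pavilion: $209,150 | South Greenway: $184,700 | Granite Bridge: $256,150

First tranche $256,400 split equally: $64,100 each.
Remainder $570,500 by residents (total 8,315): Harbor Plaza 112,796.39 → $112,800; Upper Pavilion 145,043.54 → $145,050; South Greenway 120,618.04 → $120,600; Granite Bridge 192,042.03 → $192,050.
Totals: Harbor Plaza $64,100 + $112,800 = $176,900; Upper Pavilion $64,100 + $145,050 = $209,150; South Greenway $64,100 + $120,600 = $184,700; Granite Bridge $64,100 + $192,050 = $256,150.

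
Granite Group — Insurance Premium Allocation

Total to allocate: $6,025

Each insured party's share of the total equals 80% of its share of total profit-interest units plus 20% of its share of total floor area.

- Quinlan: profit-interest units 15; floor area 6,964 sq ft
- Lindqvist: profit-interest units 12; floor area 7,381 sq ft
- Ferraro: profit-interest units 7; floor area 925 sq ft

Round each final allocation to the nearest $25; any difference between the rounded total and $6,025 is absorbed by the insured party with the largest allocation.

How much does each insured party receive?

Quinlan: $2,675; Lindqvist: $2,275; Ferraro: $1,075

Profit-interest units total 34; floor area total 15,270.
Composite weights (80% profit-interest units + 20% floor area): Quinlan 0.4442; Lindqvist 0.3790; Ferraro 0.1768.
Pro-rata amounts: Quinlan 2,676.02; Lindqvist 2,283.63; Ferraro 1,065.35.
Rounded to nearest $25: Quinlan $2,675; Lindqvist $2,275; Ferraro $1,075. Sum = $6,025.
No rounding difference to absorb.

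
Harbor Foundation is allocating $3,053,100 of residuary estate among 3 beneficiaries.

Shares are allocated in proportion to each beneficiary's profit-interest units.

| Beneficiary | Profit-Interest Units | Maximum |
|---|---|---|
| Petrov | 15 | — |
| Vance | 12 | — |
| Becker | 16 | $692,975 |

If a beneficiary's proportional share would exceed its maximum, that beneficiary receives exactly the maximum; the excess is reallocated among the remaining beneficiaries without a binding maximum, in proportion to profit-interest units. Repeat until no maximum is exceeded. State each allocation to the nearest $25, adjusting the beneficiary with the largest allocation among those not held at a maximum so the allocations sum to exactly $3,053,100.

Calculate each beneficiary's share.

Petrov: $1,311,175 | Vance: $1,048,950 | Becker: $692,975

Combined profit-interest units = 43.
Proportional shares (ignoring caps): Petrov 1,065,034.88; Vance 852,027.91; Becker 1,136,037.21.
Capped: Becker ($692,975); residual $2,360,125 reallocated over remaining profit-interest units 27.
Remaining shares: Petrov 1,311,180.56 → $1,311,175; Vance 1,048,944.44 → $1,048,950.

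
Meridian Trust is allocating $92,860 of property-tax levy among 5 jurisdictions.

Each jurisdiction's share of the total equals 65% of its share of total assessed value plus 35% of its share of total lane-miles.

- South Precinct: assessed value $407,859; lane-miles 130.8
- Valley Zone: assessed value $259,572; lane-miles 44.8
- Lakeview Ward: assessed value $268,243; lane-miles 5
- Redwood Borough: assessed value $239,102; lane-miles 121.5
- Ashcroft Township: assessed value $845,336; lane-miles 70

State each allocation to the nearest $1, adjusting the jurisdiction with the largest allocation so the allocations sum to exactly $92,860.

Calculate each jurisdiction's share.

South Precinct: $23,611; Valley Zone: $11,669; Lakeview Ward: $8,452; Redwood Borough: $17,757; Ashcroft Township: $31,371

Assessed value total 2,020,112; lane-miles total 372.1.
Blended shares (65% assessed value + 35% lane-miles): South Precinct 0.2543; Valley Zone 0.1257; Lakeview Ward 0.0910; Redwood Borough 0.1912; Ashcroft Township 0.3378.
Unrounded shares: South Precinct 23,611.13; Valley Zone 11,668.81; Lakeview Ward 8,451.57; Redwood Borough 17,756.53; Ashcroft Township 31,371.96.
At nearest $1: South Precinct $23,611; Valley Zone $11,669; Lakeview Ward $8,452; Redwood Borough $17,757; Ashcroft Township $31,372. Sum = $92,861.
Difference $92,860 − $92,861 = −$1 applied to largest allocation (Ashcroft Township): Ashcroft Township becomes $31,371.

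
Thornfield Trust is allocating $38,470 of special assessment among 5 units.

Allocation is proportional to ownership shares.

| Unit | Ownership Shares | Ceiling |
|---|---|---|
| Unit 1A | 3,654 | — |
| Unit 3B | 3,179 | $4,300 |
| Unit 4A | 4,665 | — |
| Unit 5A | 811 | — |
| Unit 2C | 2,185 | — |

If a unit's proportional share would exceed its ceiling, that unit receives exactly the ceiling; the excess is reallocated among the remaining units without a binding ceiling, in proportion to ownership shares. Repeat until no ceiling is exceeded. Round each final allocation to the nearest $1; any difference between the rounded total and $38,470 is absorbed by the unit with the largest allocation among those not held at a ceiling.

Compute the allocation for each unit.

Combined ownership shares = 14,494.
Proportional shares (ignoring caps): Unit 1A 9,698.45; Unit 3B 8,437.71; Unit 4A 12,381.85; Unit 5A 2,152.56; Unit 2C 5,799.43.
Cap binds for Unit 3B ($4,300); balance $34,170 reallocated over remaining ownership shares 11,315.
Redistributed shares: Unit 1A 11,034.66 → $11,035; Unit 4A 14,087.76 → $14,088; Unit 5A 2,449.13 → $2,449; Unit 2C 6,598.45 → $6,598.

Unit 1A: $11,035; Unit 3B: $4,300; Unit 4A: $14,088; Unit 5A: $2,449; Unit 2C: $6,598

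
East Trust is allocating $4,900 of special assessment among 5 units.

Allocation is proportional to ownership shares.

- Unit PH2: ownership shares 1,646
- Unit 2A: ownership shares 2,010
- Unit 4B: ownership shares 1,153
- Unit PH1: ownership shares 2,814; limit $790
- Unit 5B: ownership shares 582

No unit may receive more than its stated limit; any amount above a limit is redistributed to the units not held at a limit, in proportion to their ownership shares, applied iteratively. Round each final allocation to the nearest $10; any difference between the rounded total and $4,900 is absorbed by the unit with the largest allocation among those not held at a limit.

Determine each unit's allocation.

Combined ownership shares = 8,205.
Pro-rata shares before constraints: Unit PH2 982.99; Unit 2A 1,200.37; Unit 4B 688.57; Unit PH1 1,680.51; Unit 5B 347.57.
Capped: Unit PH1 ($790); remaining pool $4,110 reallocated over remaining ownership shares 5,391.
Shares after redistribution: Unit PH2 1,254.88 → $1,250; Unit 2A 1,532.39 → $1,530; Unit 4B 879.03 → $880; Unit 5B 443.71 → $440.
Rounding difference +$10 applied to Unit 2A → $1,540.

Unit PH2: $1,250 · Unit 2A: $1,540 · Unit 4B: $880 · Unit PH1: $790 · Unit 5B: $440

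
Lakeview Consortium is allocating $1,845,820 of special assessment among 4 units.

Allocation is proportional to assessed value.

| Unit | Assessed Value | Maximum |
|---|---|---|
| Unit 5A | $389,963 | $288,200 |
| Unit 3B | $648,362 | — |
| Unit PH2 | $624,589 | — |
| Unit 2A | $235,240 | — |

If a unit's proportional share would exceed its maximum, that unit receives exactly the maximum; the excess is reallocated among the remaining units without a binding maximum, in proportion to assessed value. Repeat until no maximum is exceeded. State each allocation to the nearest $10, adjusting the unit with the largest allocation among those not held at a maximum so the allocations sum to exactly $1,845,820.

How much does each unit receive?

Unit 5A: $288,200 | Unit 3B: $669,610 | Unit PH2: $645,060 | Unit 2A: $242,950

Combined assessed value = 1,898,154.
Proportional shares (ignoring caps): Unit 5A 379,211.33; Unit 3B 630,486.01; Unit PH2 607,368.46; Unit 2A 228,754.20.
Cap binds for Unit 5A ($288,200); balance $1,557,620 reallocated over remaining assessed value 1,508,191.
Remaining shares: Unit 3B 669,611.22 → $669,610; Unit PH2 645,059.09 → $645,060; Unit 2A 242,949.69 → $242,950.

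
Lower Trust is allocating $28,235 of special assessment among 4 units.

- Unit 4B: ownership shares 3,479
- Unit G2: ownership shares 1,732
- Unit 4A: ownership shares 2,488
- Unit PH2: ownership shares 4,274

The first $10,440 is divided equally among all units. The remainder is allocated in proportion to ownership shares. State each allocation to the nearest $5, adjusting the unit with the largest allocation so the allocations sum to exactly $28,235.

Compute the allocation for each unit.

Unit 4B: $7,780 · Unit G2: $5,185 · Unit 4A: $6,310 · Unit PH2: $8,960

$10,440 shared equally gives $2,610 per unit.
Remainder $17,795 by ownership shares (total 11,973): Unit 4B 5,170.70 → $5,170; Unit G2 2,574.20 → $2,575; Unit 4A 3,697.82 → $3,700; Unit PH2 6,352.28 → $6,350.
Totals: Unit 4B $2,610 + $5,170 = $7,780; Unit G2 $2,610 + $2,575 = $5,185; Unit 4A $2,610 + $3,700 = $6,310; Unit PH2 $2,610 + $6,350 = $8,960.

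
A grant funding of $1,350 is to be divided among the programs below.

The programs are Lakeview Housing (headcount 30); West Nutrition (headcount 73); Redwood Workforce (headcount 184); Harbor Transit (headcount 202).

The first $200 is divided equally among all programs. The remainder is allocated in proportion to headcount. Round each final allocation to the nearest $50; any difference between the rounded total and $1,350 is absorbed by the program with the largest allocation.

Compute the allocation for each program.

Lakeview Housing: $100 | West Nutrition: $200 | Redwood Workforce: $500 | Harbor Transit: $550

$200 shared equally gives $50 per program.
Remainder $1,150 by headcount (total 489): Lakeview Housing 70.55 → $50; West Nutrition 171.68 → $150; Redwood Workforce 432.72 → $450; Harbor Transit 475.05 → $500.
Totals: Lakeview Housing $50 + $50 = $100; West Nutrition $50 + $150 = $200; Redwood Workforce $50 + $450 = $500; Harbor Transit $50 + $500 = $550.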